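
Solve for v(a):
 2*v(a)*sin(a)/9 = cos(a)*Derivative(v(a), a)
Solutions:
 v(a) = C1/cos(a)^(2/9)


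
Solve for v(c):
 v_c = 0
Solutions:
 v(c) = C1


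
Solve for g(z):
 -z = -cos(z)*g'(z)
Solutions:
 g(z) = C1 + Integral(z/cos(z), z)


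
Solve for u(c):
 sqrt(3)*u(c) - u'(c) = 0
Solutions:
 u(c) = C1*exp(sqrt(3)*c)


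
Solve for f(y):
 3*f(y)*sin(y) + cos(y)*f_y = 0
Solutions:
 f(y) = C1*cos(y)^3


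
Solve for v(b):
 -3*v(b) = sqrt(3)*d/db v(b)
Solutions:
 v(b) = C1*exp(-sqrt(3)*b)


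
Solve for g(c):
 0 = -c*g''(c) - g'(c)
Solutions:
 g(c) = C1 + C2*log(c)


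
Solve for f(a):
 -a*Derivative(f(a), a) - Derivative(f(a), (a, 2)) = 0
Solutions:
 f(a) = C1 + C2*erf(sqrt(2)*a/2)


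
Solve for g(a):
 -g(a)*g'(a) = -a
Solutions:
 g(a) = -sqrt(C1 + a^2)
 g(a) = sqrt(C1 + a^2)


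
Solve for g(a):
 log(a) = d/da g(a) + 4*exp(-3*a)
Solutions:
 g(a) = C1 + a*log(a) - a + 4*exp(-3*a)/3


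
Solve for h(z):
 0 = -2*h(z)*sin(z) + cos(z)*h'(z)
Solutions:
 h(z) = C1/cos(z)^2


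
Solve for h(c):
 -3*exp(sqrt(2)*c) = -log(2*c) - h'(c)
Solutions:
 h(c) = C1 - c*log(c) + c*(1 - log(2)) + 3*sqrt(2)*exp(sqrt(2)*c)/2


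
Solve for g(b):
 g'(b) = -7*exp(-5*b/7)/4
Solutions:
 g(b) = C1 + 49*exp(-5*b/7)/20


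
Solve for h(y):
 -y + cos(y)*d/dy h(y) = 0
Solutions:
 h(y) = C1 + Integral(y/cos(y), y)


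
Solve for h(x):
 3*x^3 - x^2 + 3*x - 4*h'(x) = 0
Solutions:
 h(x) = C1 + 3*x^4/16 - x^3/12 + 3*x^2/8


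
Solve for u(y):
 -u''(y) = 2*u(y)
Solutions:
 u(y) = C1*sin(sqrt(2)*y) + C2*cos(sqrt(2)*y)


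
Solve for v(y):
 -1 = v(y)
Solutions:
 v(y) = -1


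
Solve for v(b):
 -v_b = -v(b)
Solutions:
 v(b) = C1*exp(b)


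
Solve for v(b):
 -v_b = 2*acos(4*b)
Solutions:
 v(b) = C1 - 2*b*acos(4*b) + sqrt(1 - 16*b^2)/2


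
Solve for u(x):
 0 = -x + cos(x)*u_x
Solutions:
 u(x) = C1 + Integral(x/cos(x), x)


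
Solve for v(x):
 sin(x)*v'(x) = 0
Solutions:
 v(x) = C1


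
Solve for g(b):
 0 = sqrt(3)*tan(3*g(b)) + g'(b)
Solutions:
 g(b) = -asin(C1*exp(-3*sqrt(3)*b))/3 + pi/3
 g(b) = asin(C1*exp(-3*sqrt(3)*b))/3


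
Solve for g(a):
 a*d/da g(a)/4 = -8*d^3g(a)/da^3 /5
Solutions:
 g(a) = C1 + Integral(C2*airyai(-10^(1/3)*a/4) + C3*airybi(-10^(1/3)*a/4), a)


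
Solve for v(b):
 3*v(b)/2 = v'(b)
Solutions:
 v(b) = C1*exp(3*b/2)


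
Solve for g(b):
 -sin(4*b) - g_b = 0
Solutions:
 g(b) = C1 + cos(4*b)/4


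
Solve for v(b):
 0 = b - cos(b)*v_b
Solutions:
 v(b) = C1 + Integral(b/cos(b), b)


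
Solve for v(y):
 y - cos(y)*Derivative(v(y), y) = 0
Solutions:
 v(y) = C1 + Integral(y/cos(y), y)


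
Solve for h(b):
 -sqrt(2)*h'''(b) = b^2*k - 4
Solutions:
 h(b) = C1 + C2*b + C3*b^2 - sqrt(2)*b^5*k/120 + sqrt(2)*b^3/3


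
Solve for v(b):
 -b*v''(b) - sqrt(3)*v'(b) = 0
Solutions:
 v(b) = C1 + C2*b^(1 - sqrt(3))


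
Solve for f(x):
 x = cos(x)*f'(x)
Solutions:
 f(x) = C1 + Integral(x/cos(x), x)


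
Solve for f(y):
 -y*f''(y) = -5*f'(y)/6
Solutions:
 f(y) = C1 + C2*y^(11/6)


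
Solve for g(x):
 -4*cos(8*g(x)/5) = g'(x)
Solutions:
 4*x - 5*log(sin(8*g(x)/5) - 1)/16 + 5*log(sin(8*g(x)/5) + 1)/16 = C1


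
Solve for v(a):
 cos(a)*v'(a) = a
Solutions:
 v(a) = C1 + Integral(a/cos(a), a)


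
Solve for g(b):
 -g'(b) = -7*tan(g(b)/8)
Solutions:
 g(b) = -8*asin(C1*exp(7*b/8)) + 8*pi
 g(b) = 8*asin(C1*exp(7*b/8))


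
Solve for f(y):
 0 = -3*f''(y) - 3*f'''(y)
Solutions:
 f(y) = C1 + C2*y + C3*exp(-y)


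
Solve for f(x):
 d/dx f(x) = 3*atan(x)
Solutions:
 f(x) = C1 + 3*x*atan(x) - 3*log(x^2 + 1)/2


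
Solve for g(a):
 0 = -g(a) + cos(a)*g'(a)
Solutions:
 g(a) = C1*sqrt(sin(a) + 1)/sqrt(sin(a) - 1)


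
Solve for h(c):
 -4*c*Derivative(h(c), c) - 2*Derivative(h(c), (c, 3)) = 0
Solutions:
 h(c) = C1 + Integral(C2*airyai(-2^(1/3)*c) + C3*airybi(-2^(1/3)*c), c)


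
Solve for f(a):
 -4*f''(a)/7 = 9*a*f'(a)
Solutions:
 f(a) = C1 + C2*erf(3*sqrt(14)*a/4)


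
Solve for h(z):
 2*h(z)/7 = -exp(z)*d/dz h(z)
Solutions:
 h(z) = C1*exp(2*exp(-z)/7)


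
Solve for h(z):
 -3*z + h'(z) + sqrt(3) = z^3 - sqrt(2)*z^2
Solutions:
 h(z) = C1 + z^4/4 - sqrt(2)*z^3/3 + 3*z^2/2 - sqrt(3)*z


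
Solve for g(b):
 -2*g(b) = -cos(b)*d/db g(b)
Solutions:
 g(b) = C1*(sin(b) + 1)/(sin(b) - 1)


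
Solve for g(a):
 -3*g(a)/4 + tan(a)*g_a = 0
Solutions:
 g(a) = C1*sin(a)^(3/4)


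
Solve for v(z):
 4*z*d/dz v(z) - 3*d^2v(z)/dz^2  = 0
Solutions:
 v(z) = C1 + C2*erfi(sqrt(6)*z/3)


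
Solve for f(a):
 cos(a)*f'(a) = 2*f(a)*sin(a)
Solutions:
 f(a) = C1/cos(a)^2


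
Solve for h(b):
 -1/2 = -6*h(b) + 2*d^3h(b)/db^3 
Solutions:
 h(b) = C3*exp(3^(1/3)*b) + (C1*sin(3^(5/6)*b/2) + C2*cos(3^(5/6)*b/2))*exp(-3^(1/3)*b/2) + 1/12


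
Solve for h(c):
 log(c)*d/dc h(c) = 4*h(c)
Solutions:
 h(c) = C1*exp(4*li(c))


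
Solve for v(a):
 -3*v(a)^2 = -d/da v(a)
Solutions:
 v(a) = -1/(C1 + 3*a)


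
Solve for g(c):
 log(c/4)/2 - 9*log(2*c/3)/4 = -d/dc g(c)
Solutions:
 g(c) = C1 + 7*c*log(c)/4 - 9*c*log(3)/4 - 7*c/4 + 13*c*log(2)/4


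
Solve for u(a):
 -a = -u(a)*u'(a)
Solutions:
 u(a) = -sqrt(C1 + a^2)
 u(a) = sqrt(C1 + a^2)


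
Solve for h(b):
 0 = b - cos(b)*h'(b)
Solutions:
 h(b) = C1 + Integral(b/cos(b), b)


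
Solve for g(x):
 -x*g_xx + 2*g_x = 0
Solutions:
 g(x) = C1 + C2*x^3


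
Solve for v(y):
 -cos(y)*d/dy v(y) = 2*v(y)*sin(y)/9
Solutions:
 v(y) = C1*cos(y)^(2/9)


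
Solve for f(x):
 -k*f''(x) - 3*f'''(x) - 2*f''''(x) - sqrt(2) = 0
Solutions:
 f(x) = C1 + C2*x + C3*exp(x*(sqrt(9 - 8*k) - 3)/4) + C4*exp(-x*(sqrt(9 - 8*k) + 3)/4) - sqrt(2)*x^2/(2*k)


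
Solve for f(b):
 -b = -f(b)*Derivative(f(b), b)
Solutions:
 f(b) = -sqrt(C1 + b^2)
 f(b) = sqrt(C1 + b^2)


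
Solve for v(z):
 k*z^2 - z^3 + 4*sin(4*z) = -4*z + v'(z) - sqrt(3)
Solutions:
 v(z) = C1 + k*z^3/3 - z^4/4 + 2*z^2 + sqrt(3)*z - cos(4*z)


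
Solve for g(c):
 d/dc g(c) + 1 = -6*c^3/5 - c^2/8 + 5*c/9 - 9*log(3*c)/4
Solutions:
 g(c) = C1 - 3*c^4/10 - c^3/24 + 5*c^2/18 - 9*c*log(c)/4 - 9*c*log(3)/4 + 5*c/4


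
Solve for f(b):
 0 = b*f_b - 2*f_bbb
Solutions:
 f(b) = C1 + Integral(C2*airyai(2^(2/3)*b/2) + C3*airybi(2^(2/3)*b/2), b)


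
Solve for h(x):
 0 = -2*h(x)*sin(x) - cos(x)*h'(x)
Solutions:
 h(x) = C1*cos(x)^2


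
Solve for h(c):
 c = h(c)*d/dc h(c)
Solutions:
 h(c) = -sqrt(C1 + c^2)
 h(c) = sqrt(C1 + c^2)


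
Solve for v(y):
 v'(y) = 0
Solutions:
 v(y) = C1


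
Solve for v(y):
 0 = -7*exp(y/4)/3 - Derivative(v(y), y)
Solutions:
 v(y) = C1 - 28*exp(y/4)/3


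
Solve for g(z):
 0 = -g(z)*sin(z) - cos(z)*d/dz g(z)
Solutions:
 g(z) = C1*cos(z)


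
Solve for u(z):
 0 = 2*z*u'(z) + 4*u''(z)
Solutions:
 u(z) = C1 + C2*erf(z/2)


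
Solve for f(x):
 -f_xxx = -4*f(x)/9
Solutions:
 f(x) = C3*exp(2^(2/3)*3^(1/3)*x/3) + (C1*sin(2^(2/3)*3^(5/6)*x/6) + C2*cos(2^(2/3)*3^(5/6)*x/6))*exp(-2^(2/3)*3^(1/3)*x/6)


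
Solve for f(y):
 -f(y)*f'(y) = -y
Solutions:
 f(y) = -sqrt(C1 + y^2)
 f(y) = sqrt(C1 + y^2)


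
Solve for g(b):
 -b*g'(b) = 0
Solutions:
 g(b) = C1


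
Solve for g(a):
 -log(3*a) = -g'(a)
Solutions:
 g(a) = C1 + a*log(a) - a + a*log(3)


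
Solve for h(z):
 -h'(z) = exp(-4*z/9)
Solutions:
 h(z) = C1 + 9*exp(-4*z/9)/4


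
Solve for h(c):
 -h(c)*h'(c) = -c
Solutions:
 h(c) = -sqrt(C1 + c^2)
 h(c) = sqrt(C1 + c^2)


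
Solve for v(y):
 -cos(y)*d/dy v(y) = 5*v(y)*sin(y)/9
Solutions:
 v(y) = C1*cos(y)^(5/9)


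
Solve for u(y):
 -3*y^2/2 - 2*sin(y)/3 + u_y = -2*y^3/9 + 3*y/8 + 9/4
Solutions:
 u(y) = C1 - y^4/18 + y^3/2 + 3*y^2/16 + 9*y/4 - 2*cos(y)/3


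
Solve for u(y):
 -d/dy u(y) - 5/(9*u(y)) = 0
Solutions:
 u(y) = -sqrt(C1 - 10*y)/3
 u(y) = sqrt(C1 - 10*y)/3


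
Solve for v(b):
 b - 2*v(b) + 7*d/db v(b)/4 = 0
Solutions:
 v(b) = C1*exp(8*b/7) + b/2 + 7/16


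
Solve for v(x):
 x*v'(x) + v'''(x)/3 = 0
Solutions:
 v(x) = C1 + Integral(C2*airyai(-3^(1/3)*x) + C3*airybi(-3^(1/3)*x), x)


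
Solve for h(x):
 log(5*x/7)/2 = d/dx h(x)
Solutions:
 h(x) = C1 + x*log(x)/2 - x*log(7)/2 - x/2 + x*log(5)/2


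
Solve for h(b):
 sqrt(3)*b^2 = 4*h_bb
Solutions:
 h(b) = C1 + C2*b + sqrt(3)*b^4/48


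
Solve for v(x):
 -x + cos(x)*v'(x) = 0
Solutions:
 v(x) = C1 + Integral(x/cos(x), x)


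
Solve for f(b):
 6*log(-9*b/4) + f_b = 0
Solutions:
 f(b) = C1 - 6*b*log(-b) + 6*b*(-2*log(3) + 1 + 2*log(2))


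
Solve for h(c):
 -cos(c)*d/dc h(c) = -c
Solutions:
 h(c) = C1 + Integral(c/cos(c), c)


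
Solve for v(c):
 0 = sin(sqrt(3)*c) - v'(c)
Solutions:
 v(c) = C1 - sqrt(3)*cos(sqrt(3)*c)/3


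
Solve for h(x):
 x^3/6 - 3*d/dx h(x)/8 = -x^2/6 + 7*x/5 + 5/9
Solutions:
 h(x) = C1 + x^4/9 + 4*x^3/27 - 28*x^2/15 - 40*x/27


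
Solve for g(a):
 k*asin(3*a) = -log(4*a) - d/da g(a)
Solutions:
 g(a) = C1 - a*log(a) - 2*a*log(2) + a - k*(a*asin(3*a) + sqrt(1 - 9*a^2)/3)


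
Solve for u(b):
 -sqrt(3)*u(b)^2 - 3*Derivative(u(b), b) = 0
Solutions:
 u(b) = 3/(C1 + sqrt(3)*b)


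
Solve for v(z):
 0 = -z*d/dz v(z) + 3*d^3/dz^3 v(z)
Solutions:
 v(z) = C1 + Integral(C2*airyai(3^(2/3)*z/3) + C3*airybi(3^(2/3)*z/3), z)


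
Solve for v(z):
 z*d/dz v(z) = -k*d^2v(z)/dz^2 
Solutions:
 v(z) = C1 + C2*sqrt(k)*erf(sqrt(2)*z*sqrt(1/k)/2)


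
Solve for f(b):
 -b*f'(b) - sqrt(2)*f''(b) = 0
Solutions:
 f(b) = C1 + C2*erf(2^(1/4)*b/2)


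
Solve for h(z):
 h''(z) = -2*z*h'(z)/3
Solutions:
 h(z) = C1 + C2*erf(sqrt(3)*z/3)


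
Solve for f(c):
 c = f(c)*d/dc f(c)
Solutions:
 f(c) = -sqrt(C1 + c^2)
 f(c) = sqrt(C1 + c^2)


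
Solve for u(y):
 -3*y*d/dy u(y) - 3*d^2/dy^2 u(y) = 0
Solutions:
 u(y) = C1 + C2*erf(sqrt(2)*y/2)


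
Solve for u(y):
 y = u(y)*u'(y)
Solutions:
 u(y) = -sqrt(C1 + y^2)
 u(y) = sqrt(C1 + y^2)


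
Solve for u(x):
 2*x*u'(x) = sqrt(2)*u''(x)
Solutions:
 u(x) = C1 + C2*erfi(2^(3/4)*x/2)


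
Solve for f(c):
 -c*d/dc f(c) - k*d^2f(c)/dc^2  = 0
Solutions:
 f(c) = C1 + C2*sqrt(k)*erf(sqrt(2)*c*sqrt(1/k)/2)


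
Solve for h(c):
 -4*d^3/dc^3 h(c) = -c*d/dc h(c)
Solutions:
 h(c) = C1 + Integral(C2*airyai(2^(1/3)*c/2) + C3*airybi(2^(1/3)*c/2), c)


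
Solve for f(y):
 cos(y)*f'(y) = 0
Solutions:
 f(y) = C1


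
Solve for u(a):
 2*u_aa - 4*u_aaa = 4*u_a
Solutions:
 u(a) = C1 + (C2*sin(sqrt(15)*a/4) + C3*cos(sqrt(15)*a/4))*exp(a/4)


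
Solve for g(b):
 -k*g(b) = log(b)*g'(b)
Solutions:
 g(b) = C1*exp(-k*li(b))


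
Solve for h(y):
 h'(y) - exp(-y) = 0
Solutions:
 h(y) = C1 - exp(-y)


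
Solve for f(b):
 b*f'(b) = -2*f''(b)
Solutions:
 f(b) = C1 + C2*erf(b/2)


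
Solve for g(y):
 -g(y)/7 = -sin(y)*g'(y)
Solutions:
 g(y) = C1*(cos(y) - 1)^(1/14)/(cos(y) + 1)^(1/14)


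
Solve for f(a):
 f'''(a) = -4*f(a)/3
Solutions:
 f(a) = C3*exp(-6^(2/3)*a/3) + (C1*sin(2^(2/3)*3^(1/6)*a/2) + C2*cos(2^(2/3)*3^(1/6)*a/2))*exp(6^(2/3)*a/6)


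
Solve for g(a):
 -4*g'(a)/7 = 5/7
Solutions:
 g(a) = C1 - 5*a/4


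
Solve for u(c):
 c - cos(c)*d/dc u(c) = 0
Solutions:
 u(c) = C1 + Integral(c/cos(c), c)


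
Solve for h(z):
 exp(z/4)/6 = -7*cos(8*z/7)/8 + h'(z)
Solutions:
 h(z) = C1 + 2*exp(z/4)/3 + 49*sin(8*z/7)/64


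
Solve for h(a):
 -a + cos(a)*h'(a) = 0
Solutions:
 h(a) = C1 + Integral(a/cos(a), a)


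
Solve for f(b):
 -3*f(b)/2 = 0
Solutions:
 f(b) = 0


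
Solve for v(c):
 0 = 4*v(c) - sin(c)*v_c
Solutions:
 v(c) = C1*(cos(c)^2 - 2*cos(c) + 1)/(cos(c)^2 + 2*cos(c) + 1)


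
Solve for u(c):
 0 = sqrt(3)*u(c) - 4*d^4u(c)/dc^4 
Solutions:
 u(c) = C1*exp(-sqrt(2)*3^(1/8)*c/2) + C2*exp(sqrt(2)*3^(1/8)*c/2) + C3*sin(sqrt(2)*3^(1/8)*c/2) + C4*cos(sqrt(2)*3^(1/8)*c/2)


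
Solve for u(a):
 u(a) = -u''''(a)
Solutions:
 u(a) = (C1*sin(sqrt(2)*a/2) + C2*cos(sqrt(2)*a/2))*exp(-sqrt(2)*a/2) + (C3*sin(sqrt(2)*a/2) + C4*cos(sqrt(2)*a/2))*exp(sqrt(2)*a/2)


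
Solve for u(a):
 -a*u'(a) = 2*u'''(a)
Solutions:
 u(a) = C1 + Integral(C2*airyai(-2^(2/3)*a/2) + C3*airybi(-2^(2/3)*a/2), a)


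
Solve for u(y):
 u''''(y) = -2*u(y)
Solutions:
 u(y) = (C1*sin(2^(3/4)*y/2) + C2*cos(2^(3/4)*y/2))*exp(-2^(3/4)*y/2) + (C3*sin(2^(3/4)*y/2) + C4*cos(2^(3/4)*y/2))*exp(2^(3/4)*y/2)


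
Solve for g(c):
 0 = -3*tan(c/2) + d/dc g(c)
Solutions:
 g(c) = C1 - 6*log(cos(c/2))


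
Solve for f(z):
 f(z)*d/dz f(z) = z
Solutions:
 f(z) = -sqrt(C1 + z^2)
 f(z) = sqrt(C1 + z^2)


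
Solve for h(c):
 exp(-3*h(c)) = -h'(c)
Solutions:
 h(c) = log(C1 - 3*c)/3
 h(c) = log((-3^(1/3) - 3^(5/6)*I)*(C1 - c)^(1/3)/2)
 h(c) = log((-3^(1/3) + 3^(5/6)*I)*(C1 - c)^(1/3)/2)


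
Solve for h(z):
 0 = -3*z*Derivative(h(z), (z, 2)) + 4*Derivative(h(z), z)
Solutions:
 h(z) = C1 + C2*z^(7/3)


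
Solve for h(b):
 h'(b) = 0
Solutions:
 h(b) = C1


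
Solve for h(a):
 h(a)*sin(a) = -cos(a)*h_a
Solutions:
 h(a) = C1*cos(a)


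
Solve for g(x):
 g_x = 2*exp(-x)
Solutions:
 g(x) = C1 - 2*exp(-x)


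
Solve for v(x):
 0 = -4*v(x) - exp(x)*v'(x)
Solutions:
 v(x) = C1*exp(4*exp(-x))


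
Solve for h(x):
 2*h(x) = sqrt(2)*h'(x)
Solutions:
 h(x) = C1*exp(sqrt(2)*x)


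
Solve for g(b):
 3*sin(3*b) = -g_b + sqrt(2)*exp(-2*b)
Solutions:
 g(b) = C1 + cos(3*b) - sqrt(2)*exp(-2*b)/2


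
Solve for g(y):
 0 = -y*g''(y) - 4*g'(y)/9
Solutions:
 g(y) = C1 + C2*y^(5/9)


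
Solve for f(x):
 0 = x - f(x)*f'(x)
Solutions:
 f(x) = -sqrt(C1 + x^2)
 f(x) = sqrt(C1 + x^2)


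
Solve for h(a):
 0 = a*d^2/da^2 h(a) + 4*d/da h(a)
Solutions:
 h(a) = C1 + C2/a^3


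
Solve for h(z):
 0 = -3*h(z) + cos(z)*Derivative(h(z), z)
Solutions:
 h(z) = C1*(sin(z) + 1)^(3/2)/(sin(z) - 1)^(3/2)


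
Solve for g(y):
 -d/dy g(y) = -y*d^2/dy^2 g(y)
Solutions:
 g(y) = C1 + C2*y^2


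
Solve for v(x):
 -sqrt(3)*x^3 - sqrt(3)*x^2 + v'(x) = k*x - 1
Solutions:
 v(x) = C1 + k*x^2/2 + sqrt(3)*x^4/4 + sqrt(3)*x^3/3 - x


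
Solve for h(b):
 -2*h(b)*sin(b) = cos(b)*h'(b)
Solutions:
 h(b) = C1*cos(b)^2


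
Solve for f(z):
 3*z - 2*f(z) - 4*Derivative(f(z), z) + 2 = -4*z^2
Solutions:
 f(z) = C1*exp(-z/2) + 2*z^2 - 13*z/2 + 14


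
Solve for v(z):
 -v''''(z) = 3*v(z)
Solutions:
 v(z) = (C1*sin(sqrt(2)*3^(1/4)*z/2) + C2*cos(sqrt(2)*3^(1/4)*z/2))*exp(-sqrt(2)*3^(1/4)*z/2) + (C3*sin(sqrt(2)*3^(1/4)*z/2) + C4*cos(sqrt(2)*3^(1/4)*z/2))*exp(sqrt(2)*3^(1/4)*z/2)


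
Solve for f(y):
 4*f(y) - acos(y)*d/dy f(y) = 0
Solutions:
 f(y) = C1*exp(4*Integral(1/acos(y), y))


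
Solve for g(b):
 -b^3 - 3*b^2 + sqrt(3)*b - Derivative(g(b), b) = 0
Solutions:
 g(b) = C1 - b^4/4 - b^3 + sqrt(3)*b^2/2


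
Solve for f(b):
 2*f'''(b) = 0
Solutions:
 f(b) = C1 + C2*b + C3*b^2


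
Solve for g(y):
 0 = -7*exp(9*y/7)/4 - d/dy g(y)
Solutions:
 g(y) = C1 - 49*exp(9*y/7)/36


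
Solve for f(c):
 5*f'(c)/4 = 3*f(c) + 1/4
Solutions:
 f(c) = C1*exp(12*c/5) - 1/12


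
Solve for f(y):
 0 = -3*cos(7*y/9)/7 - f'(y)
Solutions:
 f(y) = C1 - 27*sin(7*y/9)/49


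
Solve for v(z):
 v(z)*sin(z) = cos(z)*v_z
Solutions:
 v(z) = C1/cos(z)


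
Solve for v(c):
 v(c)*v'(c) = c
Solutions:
 v(c) = -sqrt(C1 + c^2)
 v(c) = sqrt(C1 + c^2)


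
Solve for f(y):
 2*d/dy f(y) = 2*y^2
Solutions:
 f(y) = C1 + y^3/3


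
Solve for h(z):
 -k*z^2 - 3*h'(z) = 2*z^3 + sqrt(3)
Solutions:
 h(z) = C1 - k*z^3/9 - z^4/6 - sqrt(3)*z/3


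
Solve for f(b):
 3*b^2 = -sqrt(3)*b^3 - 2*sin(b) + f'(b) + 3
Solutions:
 f(b) = C1 + sqrt(3)*b^4/4 + b^3 - 3*b - 2*cos(b)


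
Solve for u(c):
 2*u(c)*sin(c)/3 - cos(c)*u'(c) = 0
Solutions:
 u(c) = C1/cos(c)^(2/3)


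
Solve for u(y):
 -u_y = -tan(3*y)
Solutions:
 u(y) = C1 - log(cos(3*y))/3


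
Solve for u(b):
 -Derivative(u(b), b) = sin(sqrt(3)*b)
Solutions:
 u(b) = C1 + sqrt(3)*cos(sqrt(3)*b)/3


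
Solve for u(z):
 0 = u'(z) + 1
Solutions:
 u(z) = C1 - z


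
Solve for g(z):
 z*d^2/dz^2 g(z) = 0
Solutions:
 g(z) = C1 + C2*z


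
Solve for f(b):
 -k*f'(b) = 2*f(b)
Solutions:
 f(b) = C1*exp(-2*b/k)


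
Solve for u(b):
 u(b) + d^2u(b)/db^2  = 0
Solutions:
 u(b) = C1*sin(b) + C2*cos(b)


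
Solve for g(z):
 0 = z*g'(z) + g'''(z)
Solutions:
 g(z) = C1 + Integral(C2*airyai(-z) + C3*airybi(-z), z)


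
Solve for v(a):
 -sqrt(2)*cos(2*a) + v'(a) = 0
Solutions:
 v(a) = C1 + sqrt(2)*sin(2*a)/2


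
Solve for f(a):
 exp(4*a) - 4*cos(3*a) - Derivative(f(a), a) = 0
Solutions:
 f(a) = C1 + exp(4*a)/4 - 4*sin(3*a)/3


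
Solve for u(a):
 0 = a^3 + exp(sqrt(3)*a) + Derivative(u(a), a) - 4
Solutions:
 u(a) = C1 - a^4/4 + 4*a - sqrt(3)*exp(sqrt(3)*a)/3


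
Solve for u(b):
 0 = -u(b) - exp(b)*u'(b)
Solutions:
 u(b) = C1*exp(exp(-b))


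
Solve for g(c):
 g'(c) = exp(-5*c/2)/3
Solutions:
 g(c) = C1 - 2*exp(-5*c/2)/15


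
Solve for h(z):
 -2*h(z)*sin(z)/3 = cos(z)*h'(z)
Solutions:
 h(z) = C1*cos(z)^(2/3)


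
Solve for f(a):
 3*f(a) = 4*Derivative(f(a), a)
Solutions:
 f(a) = C1*exp(3*a/4)


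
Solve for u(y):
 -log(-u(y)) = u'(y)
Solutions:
 -li(-u(y)) = C1 - y


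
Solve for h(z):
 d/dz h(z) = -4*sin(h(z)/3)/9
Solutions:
 4*z/9 + 3*log(cos(h(z)/3) - 1)/2 - 3*log(cos(h(z)/3) + 1)/2 = C1


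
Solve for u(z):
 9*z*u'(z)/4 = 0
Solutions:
 u(z) = C1


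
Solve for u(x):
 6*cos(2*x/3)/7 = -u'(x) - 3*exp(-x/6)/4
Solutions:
 u(x) = C1 - 9*sin(2*x/3)/7 + 9*exp(-x/6)/2


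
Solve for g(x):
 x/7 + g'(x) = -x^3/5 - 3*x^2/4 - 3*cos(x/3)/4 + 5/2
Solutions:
 g(x) = C1 - x^4/20 - x^3/4 - x^2/14 + 5*x/2 - 9*sin(x/3)/4


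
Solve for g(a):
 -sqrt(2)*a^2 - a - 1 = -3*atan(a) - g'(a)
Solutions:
 g(a) = C1 + sqrt(2)*a^3/3 + a^2/2 - 3*a*atan(a) + a + 3*log(a^2 + 1)/2


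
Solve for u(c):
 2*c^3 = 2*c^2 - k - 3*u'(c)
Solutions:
 u(c) = C1 - c^4/6 + 2*c^3/9 - c*k/3


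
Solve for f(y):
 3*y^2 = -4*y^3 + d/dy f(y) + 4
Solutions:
 f(y) = C1 + y^4 + y^3 - 4*y


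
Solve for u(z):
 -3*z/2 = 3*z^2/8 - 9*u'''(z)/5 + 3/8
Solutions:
 u(z) = C1 + C2*z + C3*z^2 + z^5/288 + 5*z^4/144 + 5*z^3/144


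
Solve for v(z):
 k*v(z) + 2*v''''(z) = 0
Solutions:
 v(z) = C1*exp(-2^(3/4)*z*(-k)^(1/4)/2) + C2*exp(2^(3/4)*z*(-k)^(1/4)/2) + C3*exp(-2^(3/4)*I*z*(-k)^(1/4)/2) + C4*exp(2^(3/4)*I*z*(-k)^(1/4)/2)


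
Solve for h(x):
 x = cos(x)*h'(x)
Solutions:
 h(x) = C1 + Integral(x/cos(x), x)


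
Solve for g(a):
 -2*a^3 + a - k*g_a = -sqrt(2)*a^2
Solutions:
 g(a) = C1 - a^4/(2*k) + sqrt(2)*a^3/(3*k) + a^2/(2*k)


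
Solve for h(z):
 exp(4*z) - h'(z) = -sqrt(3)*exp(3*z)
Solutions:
 h(z) = C1 + exp(4*z)/4 + sqrt(3)*exp(3*z)/3


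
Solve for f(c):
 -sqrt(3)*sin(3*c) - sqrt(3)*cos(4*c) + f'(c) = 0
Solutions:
 f(c) = C1 + sqrt(3)*sin(4*c)/4 - sqrt(3)*cos(3*c)/3


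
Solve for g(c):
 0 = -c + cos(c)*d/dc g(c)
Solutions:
 g(c) = C1 + Integral(c/cos(c), c)


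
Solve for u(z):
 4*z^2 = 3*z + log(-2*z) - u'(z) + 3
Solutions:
 u(z) = C1 - 4*z^3/3 + 3*z^2/2 + z*log(-z) + z*(log(2) + 2)


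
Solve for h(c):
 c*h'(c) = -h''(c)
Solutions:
 h(c) = C1 + C2*erf(sqrt(2)*c/2)


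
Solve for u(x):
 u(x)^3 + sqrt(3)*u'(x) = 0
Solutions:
 u(x) = -sqrt(6)*sqrt(-1/(C1 - sqrt(3)*x))/2
 u(x) = sqrt(6)*sqrt(-1/(C1 - sqrt(3)*x))/2


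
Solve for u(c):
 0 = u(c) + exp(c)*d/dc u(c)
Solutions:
 u(c) = C1*exp(exp(-c))


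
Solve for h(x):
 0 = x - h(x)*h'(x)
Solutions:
 h(x) = -sqrt(C1 + x^2)
 h(x) = sqrt(C1 + x^2)


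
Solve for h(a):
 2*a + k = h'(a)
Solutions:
 h(a) = C1 + a^2 + a*k


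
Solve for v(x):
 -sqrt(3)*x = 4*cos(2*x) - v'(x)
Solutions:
 v(x) = C1 + sqrt(3)*x^2/2 + 2*sin(2*x)


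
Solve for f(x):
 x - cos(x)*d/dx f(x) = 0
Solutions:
 f(x) = C1 + Integral(x/cos(x), x)


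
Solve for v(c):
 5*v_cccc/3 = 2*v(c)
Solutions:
 v(c) = C1*exp(-5^(3/4)*6^(1/4)*c/5) + C2*exp(5^(3/4)*6^(1/4)*c/5) + C3*sin(5^(3/4)*6^(1/4)*c/5) + C4*cos(5^(3/4)*6^(1/4)*c/5)


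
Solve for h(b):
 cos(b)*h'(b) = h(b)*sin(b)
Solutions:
 h(b) = C1/cos(b)


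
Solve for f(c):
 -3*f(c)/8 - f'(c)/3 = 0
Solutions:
 f(c) = C1*exp(-9*c/8)


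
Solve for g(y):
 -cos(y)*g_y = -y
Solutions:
 g(y) = C1 + Integral(y/cos(y), y)


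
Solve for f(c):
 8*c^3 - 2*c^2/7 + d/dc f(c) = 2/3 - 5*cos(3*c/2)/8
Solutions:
 f(c) = C1 - 2*c^4 + 2*c^3/21 + 2*c/3 - 5*sin(3*c/2)/12


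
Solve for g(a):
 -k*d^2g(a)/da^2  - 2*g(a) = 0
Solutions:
 g(a) = C1*exp(-sqrt(2)*a*sqrt(-1/k)) + C2*exp(sqrt(2)*a*sqrt(-1/k))


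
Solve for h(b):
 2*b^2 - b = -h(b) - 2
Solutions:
 h(b) = -2*b^2 + b - 2


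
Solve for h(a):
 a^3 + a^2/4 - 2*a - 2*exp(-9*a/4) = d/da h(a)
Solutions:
 h(a) = C1 + a^4/4 + a^3/12 - a^2 + 8*exp(-9*a/4)/9


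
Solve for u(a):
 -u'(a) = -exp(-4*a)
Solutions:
 u(a) = C1 - exp(-4*a)/4


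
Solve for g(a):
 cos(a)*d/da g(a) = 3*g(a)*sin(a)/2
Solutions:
 g(a) = C1/cos(a)^(3/2)


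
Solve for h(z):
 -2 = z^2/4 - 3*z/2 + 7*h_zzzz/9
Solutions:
 h(z) = C1 + C2*z + C3*z^2 + C4*z^3 - z^6/1120 + 9*z^5/560 - 3*z^4/28


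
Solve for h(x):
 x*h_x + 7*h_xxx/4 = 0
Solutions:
 h(x) = C1 + Integral(C2*airyai(-14^(2/3)*x/7) + C3*airybi(-14^(2/3)*x/7), x)


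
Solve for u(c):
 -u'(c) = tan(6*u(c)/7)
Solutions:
 u(c) = -7*asin(C1*exp(-6*c/7))/6 + 7*pi/6
 u(c) = 7*asin(C1*exp(-6*c/7))/6


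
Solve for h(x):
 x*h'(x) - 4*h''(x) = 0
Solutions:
 h(x) = C1 + C2*erfi(sqrt(2)*x/4)


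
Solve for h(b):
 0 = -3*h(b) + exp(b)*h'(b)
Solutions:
 h(b) = C1*exp(-3*exp(-b))


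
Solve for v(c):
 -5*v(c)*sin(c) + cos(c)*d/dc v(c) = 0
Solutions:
 v(c) = C1/cos(c)^5


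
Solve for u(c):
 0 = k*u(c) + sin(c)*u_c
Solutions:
 u(c) = C1*exp(k*(-log(cos(c) - 1) + log(cos(c) + 1))/2)


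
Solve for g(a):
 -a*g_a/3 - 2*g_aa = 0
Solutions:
 g(a) = C1 + C2*erf(sqrt(3)*a/6)


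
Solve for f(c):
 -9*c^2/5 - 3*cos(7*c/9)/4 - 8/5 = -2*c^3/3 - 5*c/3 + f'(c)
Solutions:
 f(c) = C1 + c^4/6 - 3*c^3/5 + 5*c^2/6 - 8*c/5 - 27*sin(7*c/9)/28


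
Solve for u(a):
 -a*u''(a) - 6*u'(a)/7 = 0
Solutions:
 u(a) = C1 + C2*a^(1/7)


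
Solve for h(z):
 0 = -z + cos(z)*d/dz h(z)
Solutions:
 h(z) = C1 + Integral(z/cos(z), z)


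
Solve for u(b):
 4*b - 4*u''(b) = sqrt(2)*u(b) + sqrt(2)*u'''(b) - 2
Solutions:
 u(b) = C1*exp(b*(-4*sqrt(2) + 8/(27/2 + 16*sqrt(2) + sqrt(-2048 + (27 + 32*sqrt(2))^2)/2)^(1/3) + (27/2 + 16*sqrt(2) + sqrt(-2048 + (27 + 32*sqrt(2))^2)/2)^(1/3))/6)*sin(sqrt(3)*b*(-(27/2 + 16*sqrt(2) + sqrt(-2048 + (27 + 32*sqrt(2))^2)/2)^(1/3) + 8/(27/2 + 16*sqrt(2) + sqrt(-2048 + (27 + 32*sqrt(2))^2)/2)^(1/3))/6) + C2*exp(b*(-4*sqrt(2) + 8/(27/2 + 16*sqrt(2) + sqrt(-2048 + (27 + 32*sqrt(2))^2)/2)^(1/3) + (27/2 + 16*sqrt(2) + sqrt(-2048 + (27 + 32*sqrt(2))^2)/2)^(1/3))/6)*cos(sqrt(3)*b*(-(27/2 + 16*sqrt(2) + sqrt(-2048 + (27 + 32*sqrt(2))^2)/2)^(1/3) + 8/(27/2 + 16*sqrt(2) + sqrt(-2048 + (27 + 32*sqrt(2))^2)/2)^(1/3))/6) + C3*exp(-b*(8/(27/2 + 16*sqrt(2) + sqrt(-2048 + (27 + 32*sqrt(2))^2)/2)^(1/3) + 2*sqrt(2) + (27/2 + 16*sqrt(2) + sqrt(-2048 + (27 + 32*sqrt(2))^2)/2)^(1/3))/3) + 2*sqrt(2)*b + sqrt(2)


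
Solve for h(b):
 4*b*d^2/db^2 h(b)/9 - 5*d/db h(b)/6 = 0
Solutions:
 h(b) = C1 + C2*b^(23/8)


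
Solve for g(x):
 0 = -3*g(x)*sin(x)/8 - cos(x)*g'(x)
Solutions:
 g(x) = C1*cos(x)^(3/8)


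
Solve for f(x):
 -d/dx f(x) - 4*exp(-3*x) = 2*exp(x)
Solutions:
 f(x) = C1 - 2*exp(x) + 4*exp(-3*x)/3


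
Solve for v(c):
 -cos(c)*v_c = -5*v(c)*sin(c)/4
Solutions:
 v(c) = C1/cos(c)^(5/4)


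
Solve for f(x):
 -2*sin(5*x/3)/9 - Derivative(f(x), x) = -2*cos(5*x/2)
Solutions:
 f(x) = C1 + 4*sin(5*x/2)/5 + 2*cos(5*x/3)/15


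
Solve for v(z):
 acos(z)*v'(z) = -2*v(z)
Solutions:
 v(z) = C1*exp(-2*Integral(1/acos(z), z))


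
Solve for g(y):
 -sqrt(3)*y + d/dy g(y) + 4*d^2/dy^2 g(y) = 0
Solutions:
 g(y) = C1 + C2*exp(-y/4) + sqrt(3)*y^2/2 - 4*sqrt(3)*y


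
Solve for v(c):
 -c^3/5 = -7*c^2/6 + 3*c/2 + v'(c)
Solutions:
 v(c) = C1 - c^4/20 + 7*c^3/18 - 3*c^2/4


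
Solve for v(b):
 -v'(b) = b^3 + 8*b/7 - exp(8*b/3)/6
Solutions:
 v(b) = C1 - b^4/4 - 4*b^2/7 + exp(8*b/3)/16


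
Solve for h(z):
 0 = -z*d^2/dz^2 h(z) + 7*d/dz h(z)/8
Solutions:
 h(z) = C1 + C2*z^(15/8)


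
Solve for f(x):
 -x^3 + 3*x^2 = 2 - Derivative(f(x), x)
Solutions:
 f(x) = C1 + x^4/4 - x^3 + 2*x


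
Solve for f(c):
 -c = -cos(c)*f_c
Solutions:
 f(c) = C1 + Integral(c/cos(c), c)


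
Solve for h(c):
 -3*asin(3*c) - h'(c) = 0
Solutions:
 h(c) = C1 - 3*c*asin(3*c) - sqrt(1 - 9*c^2)


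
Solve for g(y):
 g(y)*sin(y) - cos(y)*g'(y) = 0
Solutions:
 g(y) = C1/cos(y)


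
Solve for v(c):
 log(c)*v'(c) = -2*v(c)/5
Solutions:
 v(c) = C1*exp(-2*li(c)/5)


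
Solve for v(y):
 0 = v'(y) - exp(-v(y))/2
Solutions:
 v(y) = log(C1 + y/2)


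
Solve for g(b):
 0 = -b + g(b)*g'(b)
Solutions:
 g(b) = -sqrt(C1 + b^2)
 g(b) = sqrt(C1 + b^2)


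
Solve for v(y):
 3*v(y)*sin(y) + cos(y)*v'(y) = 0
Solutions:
 v(y) = C1*cos(y)^3


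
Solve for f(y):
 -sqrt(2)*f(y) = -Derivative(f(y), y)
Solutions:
 f(y) = C1*exp(sqrt(2)*y)


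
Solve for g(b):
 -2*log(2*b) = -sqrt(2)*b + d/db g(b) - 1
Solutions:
 g(b) = C1 + sqrt(2)*b^2/2 - 2*b*log(b) - b*log(4) + 3*b


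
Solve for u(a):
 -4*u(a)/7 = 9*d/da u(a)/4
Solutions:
 u(a) = C1*exp(-16*a/63)


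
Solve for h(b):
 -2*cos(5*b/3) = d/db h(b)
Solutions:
 h(b) = C1 - 6*sin(5*b/3)/5


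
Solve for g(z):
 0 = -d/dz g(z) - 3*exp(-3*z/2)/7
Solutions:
 g(z) = C1 + 2*exp(-3*z/2)/7


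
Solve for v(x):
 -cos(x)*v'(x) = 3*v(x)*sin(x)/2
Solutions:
 v(x) = C1*cos(x)^(3/2)


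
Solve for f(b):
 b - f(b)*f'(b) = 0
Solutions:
 f(b) = -sqrt(C1 + b^2)
 f(b) = sqrt(C1 + b^2)


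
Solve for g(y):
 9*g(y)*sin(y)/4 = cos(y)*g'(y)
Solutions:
 g(y) = C1/cos(y)^(9/4)


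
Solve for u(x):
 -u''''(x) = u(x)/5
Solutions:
 u(x) = (C1*sin(sqrt(2)*5^(3/4)*x/10) + C2*cos(sqrt(2)*5^(3/4)*x/10))*exp(-sqrt(2)*5^(3/4)*x/10) + (C3*sin(sqrt(2)*5^(3/4)*x/10) + C4*cos(sqrt(2)*5^(3/4)*x/10))*exp(sqrt(2)*5^(3/4)*x/10)


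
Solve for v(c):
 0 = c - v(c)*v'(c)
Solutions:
 v(c) = -sqrt(C1 + c^2)
 v(c) = sqrt(C1 + c^2)


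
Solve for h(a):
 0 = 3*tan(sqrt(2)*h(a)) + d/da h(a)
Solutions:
 h(a) = sqrt(2)*(pi - asin(C1*exp(-3*sqrt(2)*a)))/2
 h(a) = sqrt(2)*asin(C1*exp(-3*sqrt(2)*a))/2


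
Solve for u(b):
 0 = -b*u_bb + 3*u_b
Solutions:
 u(b) = C1 + C2*b^4


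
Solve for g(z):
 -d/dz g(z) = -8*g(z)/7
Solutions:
 g(z) = C1*exp(8*z/7)


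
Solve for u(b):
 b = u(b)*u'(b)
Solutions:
 u(b) = -sqrt(C1 + b^2)
 u(b) = sqrt(C1 + b^2)


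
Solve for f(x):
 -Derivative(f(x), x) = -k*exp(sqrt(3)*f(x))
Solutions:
 f(x) = sqrt(3)*(2*log(-1/(C1 + k*x)) - log(3))/6


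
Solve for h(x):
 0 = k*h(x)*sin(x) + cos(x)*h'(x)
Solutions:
 h(x) = C1*exp(k*log(cos(x)))


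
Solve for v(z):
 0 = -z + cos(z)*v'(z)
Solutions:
 v(z) = C1 + Integral(z/cos(z), z)


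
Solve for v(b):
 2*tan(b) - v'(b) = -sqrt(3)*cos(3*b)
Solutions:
 v(b) = C1 - 2*log(cos(b)) + sqrt(3)*sin(3*b)/3


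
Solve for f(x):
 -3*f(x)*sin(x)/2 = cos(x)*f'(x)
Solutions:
 f(x) = C1*cos(x)^(3/2)


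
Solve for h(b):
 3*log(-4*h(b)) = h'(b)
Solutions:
 -Integral(1/(log(-_y) + 2*log(2)), (_y, h(b)))/3 = C1 - b


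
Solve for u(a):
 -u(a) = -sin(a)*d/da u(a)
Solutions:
 u(a) = C1*sqrt(cos(a) - 1)/sqrt(cos(a) + 1)


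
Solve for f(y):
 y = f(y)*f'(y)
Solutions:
 f(y) = -sqrt(C1 + y^2)
 f(y) = sqrt(C1 + y^2)


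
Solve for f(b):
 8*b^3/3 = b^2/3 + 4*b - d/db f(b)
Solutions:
 f(b) = C1 - 2*b^4/3 + b^3/9 + 2*b^2


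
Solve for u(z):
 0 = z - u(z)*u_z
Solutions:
 u(z) = -sqrt(C1 + z^2)
 u(z) = sqrt(C1 + z^2)


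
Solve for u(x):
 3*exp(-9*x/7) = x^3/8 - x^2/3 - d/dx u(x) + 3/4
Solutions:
 u(x) = C1 + x^4/32 - x^3/9 + 3*x/4 + 7*exp(-9*x/7)/3


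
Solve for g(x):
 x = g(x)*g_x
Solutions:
 g(x) = -sqrt(C1 + x^2)
 g(x) = sqrt(C1 + x^2)


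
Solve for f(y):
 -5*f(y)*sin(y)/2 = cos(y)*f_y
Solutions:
 f(y) = C1*cos(y)^(5/2)


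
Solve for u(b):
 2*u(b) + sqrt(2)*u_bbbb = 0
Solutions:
 u(b) = (C1*sin(2^(5/8)*b/2) + C2*cos(2^(5/8)*b/2))*exp(-2^(5/8)*b/2) + (C3*sin(2^(5/8)*b/2) + C4*cos(2^(5/8)*b/2))*exp(2^(5/8)*b/2)


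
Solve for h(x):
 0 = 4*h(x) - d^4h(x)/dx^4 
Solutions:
 h(x) = C1*exp(-sqrt(2)*x) + C2*exp(sqrt(2)*x) + C3*sin(sqrt(2)*x) + C4*cos(sqrt(2)*x)


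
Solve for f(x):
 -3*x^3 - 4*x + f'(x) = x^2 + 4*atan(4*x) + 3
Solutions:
 f(x) = C1 + 3*x^4/4 + x^3/3 + 2*x^2 + 4*x*atan(4*x) + 3*x - log(16*x^2 + 1)/2


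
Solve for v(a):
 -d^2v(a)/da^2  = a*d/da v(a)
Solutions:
 v(a) = C1 + C2*erf(sqrt(2)*a/2)


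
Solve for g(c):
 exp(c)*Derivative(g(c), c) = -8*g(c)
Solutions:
 g(c) = C1*exp(8*exp(-c))


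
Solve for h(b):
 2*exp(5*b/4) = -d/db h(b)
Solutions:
 h(b) = C1 - 8*exp(5*b/4)/5


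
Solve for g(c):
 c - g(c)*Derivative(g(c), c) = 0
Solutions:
 g(c) = -sqrt(C1 + c^2)
 g(c) = sqrt(C1 + c^2)


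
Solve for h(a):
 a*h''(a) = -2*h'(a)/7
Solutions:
 h(a) = C1 + C2*a^(5/7)


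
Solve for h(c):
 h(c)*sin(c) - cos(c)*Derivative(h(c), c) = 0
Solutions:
 h(c) = C1/cos(c)


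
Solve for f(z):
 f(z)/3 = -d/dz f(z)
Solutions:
 f(z) = C1*exp(-z/3)


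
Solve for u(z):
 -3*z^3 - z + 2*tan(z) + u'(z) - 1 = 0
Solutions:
 u(z) = C1 + 3*z^4/4 + z^2/2 + z + 2*log(cos(z))


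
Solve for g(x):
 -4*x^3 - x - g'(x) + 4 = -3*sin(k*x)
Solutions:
 g(x) = C1 - x^4 - x^2/2 + 4*x - 3*cos(k*x)/k


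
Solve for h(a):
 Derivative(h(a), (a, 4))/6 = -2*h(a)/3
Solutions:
 h(a) = (C1*sin(a) + C2*cos(a))*exp(-a) + (C3*sin(a) + C4*cos(a))*exp(a)


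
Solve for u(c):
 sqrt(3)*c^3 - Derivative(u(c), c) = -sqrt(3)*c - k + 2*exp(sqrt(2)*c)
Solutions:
 u(c) = C1 + sqrt(3)*c^4/4 + sqrt(3)*c^2/2 + c*k - sqrt(2)*exp(sqrt(2)*c)


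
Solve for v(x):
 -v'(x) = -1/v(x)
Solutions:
 v(x) = -sqrt(C1 + 2*x)
 v(x) = sqrt(C1 + 2*x)


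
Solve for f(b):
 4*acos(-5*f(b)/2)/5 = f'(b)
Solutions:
 Integral(1/acos(-5*_y/2), (_y, f(b))) = C1 + 4*b/5


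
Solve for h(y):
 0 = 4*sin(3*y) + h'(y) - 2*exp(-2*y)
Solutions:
 h(y) = C1 + 4*cos(3*y)/3 - exp(-2*y)


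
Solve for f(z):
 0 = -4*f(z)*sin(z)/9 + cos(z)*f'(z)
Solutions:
 f(z) = C1/cos(z)^(4/9)


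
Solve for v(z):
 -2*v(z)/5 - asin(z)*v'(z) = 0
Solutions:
 v(z) = C1*exp(-2*Integral(1/asin(z), z)/5)


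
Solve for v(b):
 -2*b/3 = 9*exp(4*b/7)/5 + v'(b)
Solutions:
 v(b) = C1 - b^2/3 - 63*exp(4*b/7)/20


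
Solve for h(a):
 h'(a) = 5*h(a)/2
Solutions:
 h(a) = C1*exp(5*a/2)


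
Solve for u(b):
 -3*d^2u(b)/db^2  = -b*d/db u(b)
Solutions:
 u(b) = C1 + C2*erfi(sqrt(6)*b/6)


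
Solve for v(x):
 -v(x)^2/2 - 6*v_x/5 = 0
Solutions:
 v(x) = 12/(C1 + 5*x)


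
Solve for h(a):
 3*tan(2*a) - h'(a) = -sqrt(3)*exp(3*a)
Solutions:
 h(a) = C1 + sqrt(3)*exp(3*a)/3 - 3*log(cos(2*a))/2


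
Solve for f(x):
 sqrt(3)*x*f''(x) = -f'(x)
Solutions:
 f(x) = C1 + C2*x^(1 - sqrt(3)/3)


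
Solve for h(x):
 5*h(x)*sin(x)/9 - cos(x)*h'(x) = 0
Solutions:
 h(x) = C1/cos(x)^(5/9)


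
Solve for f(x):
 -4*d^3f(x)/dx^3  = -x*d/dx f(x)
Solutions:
 f(x) = C1 + Integral(C2*airyai(2^(1/3)*x/2) + C3*airybi(2^(1/3)*x/2), x)


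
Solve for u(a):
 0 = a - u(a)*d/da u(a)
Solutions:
 u(a) = -sqrt(C1 + a^2)
 u(a) = sqrt(C1 + a^2)


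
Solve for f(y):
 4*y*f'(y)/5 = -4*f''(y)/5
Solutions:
 f(y) = C1 + C2*erf(sqrt(2)*y/2)


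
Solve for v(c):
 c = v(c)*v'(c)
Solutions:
 v(c) = -sqrt(C1 + c^2)
 v(c) = sqrt(C1 + c^2)


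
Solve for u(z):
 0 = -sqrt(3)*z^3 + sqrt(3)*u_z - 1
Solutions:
 u(z) = C1 + z^4/4 + sqrt(3)*z/3


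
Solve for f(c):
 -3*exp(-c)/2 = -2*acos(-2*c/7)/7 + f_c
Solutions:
 f(c) = C1 + 2*c*acos(-2*c/7)/7 + sqrt(49 - 4*c^2)/7 + 3*exp(-c)/2


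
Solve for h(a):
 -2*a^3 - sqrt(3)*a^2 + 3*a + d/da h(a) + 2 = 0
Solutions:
 h(a) = C1 + a^4/2 + sqrt(3)*a^3/3 - 3*a^2/2 - 2*a


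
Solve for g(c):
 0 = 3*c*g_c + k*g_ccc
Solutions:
 g(c) = C1 + Integral(C2*airyai(3^(1/3)*c*(-1/k)^(1/3)) + C3*airybi(3^(1/3)*c*(-1/k)^(1/3)), c)


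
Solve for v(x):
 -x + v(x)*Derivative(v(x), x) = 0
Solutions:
 v(x) = -sqrt(C1 + x^2)
 v(x) = sqrt(C1 + x^2)


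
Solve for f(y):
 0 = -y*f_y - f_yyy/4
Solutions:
 f(y) = C1 + Integral(C2*airyai(-2^(2/3)*y) + C3*airybi(-2^(2/3)*y), y)


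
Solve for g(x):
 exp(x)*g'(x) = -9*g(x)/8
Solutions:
 g(x) = C1*exp(9*exp(-x)/8)


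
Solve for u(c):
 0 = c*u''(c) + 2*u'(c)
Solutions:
 u(c) = C1 + C2/c


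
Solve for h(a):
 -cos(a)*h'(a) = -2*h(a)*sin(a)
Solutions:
 h(a) = C1/cos(a)^2


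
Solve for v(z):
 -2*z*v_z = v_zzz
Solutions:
 v(z) = C1 + Integral(C2*airyai(-2^(1/3)*z) + C3*airybi(-2^(1/3)*z), z)


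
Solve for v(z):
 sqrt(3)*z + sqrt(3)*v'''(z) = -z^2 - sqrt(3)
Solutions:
 v(z) = C1 + C2*z + C3*z^2 - sqrt(3)*z^5/180 - z^4/24 - z^3/6


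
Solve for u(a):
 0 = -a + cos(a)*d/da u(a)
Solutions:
 u(a) = C1 + Integral(a/cos(a), a)


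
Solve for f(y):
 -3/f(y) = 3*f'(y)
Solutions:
 f(y) = -sqrt(C1 - 2*y)
 f(y) = sqrt(C1 - 2*y)


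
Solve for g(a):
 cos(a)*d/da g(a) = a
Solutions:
 g(a) = C1 + Integral(a/cos(a), a)


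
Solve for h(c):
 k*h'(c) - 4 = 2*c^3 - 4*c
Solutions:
 h(c) = C1 + c^4/(2*k) - 2*c^2/k + 4*c/k


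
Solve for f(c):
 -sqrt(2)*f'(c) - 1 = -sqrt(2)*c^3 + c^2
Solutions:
 f(c) = C1 + c^4/4 - sqrt(2)*c^3/6 - sqrt(2)*c/2


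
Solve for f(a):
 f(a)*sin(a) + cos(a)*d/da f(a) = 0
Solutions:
 f(a) = C1*cos(a)


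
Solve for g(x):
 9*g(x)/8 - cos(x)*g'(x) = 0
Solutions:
 g(x) = C1*(sin(x) + 1)^(9/16)/(sin(x) - 1)^(9/16)


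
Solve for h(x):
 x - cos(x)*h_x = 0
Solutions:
 h(x) = C1 + Integral(x/cos(x), x)


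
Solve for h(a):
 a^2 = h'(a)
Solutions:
 h(a) = C1 + a^3/3


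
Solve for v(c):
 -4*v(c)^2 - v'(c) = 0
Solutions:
 v(c) = 1/(C1 + 4*c)


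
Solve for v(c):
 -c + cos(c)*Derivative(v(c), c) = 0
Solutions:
 v(c) = C1 + Integral(c/cos(c), c)


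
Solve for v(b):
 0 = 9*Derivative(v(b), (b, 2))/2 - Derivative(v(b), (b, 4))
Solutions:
 v(b) = C1 + C2*b + C3*exp(-3*sqrt(2)*b/2) + C4*exp(3*sqrt(2)*b/2)


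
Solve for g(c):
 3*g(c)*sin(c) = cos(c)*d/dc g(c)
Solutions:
 g(c) = C1/cos(c)^3


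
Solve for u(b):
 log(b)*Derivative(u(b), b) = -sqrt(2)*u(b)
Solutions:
 u(b) = C1*exp(-sqrt(2)*li(b))


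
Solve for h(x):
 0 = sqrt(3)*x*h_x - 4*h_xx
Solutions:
 h(x) = C1 + C2*erfi(sqrt(2)*3^(1/4)*x/4)


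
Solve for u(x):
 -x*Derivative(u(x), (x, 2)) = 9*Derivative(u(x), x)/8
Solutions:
 u(x) = C1 + C2/x^(1/8)


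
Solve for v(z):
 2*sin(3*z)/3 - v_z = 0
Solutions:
 v(z) = C1 - 2*cos(3*z)/9


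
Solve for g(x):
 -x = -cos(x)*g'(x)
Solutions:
 g(x) = C1 + Integral(x/cos(x), x)


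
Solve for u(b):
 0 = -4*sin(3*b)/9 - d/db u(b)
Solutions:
 u(b) = C1 + 4*cos(3*b)/27


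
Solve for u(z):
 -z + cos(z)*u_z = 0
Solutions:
 u(z) = C1 + Integral(z/cos(z), z)


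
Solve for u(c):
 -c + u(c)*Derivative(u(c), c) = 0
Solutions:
 u(c) = -sqrt(C1 + c^2)
 u(c) = sqrt(C1 + c^2)


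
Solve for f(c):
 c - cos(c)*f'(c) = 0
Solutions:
 f(c) = C1 + Integral(c/cos(c), c)


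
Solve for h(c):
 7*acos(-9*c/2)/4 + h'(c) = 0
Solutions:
 h(c) = C1 - 7*c*acos(-9*c/2)/4 - 7*sqrt(4 - 81*c^2)/36


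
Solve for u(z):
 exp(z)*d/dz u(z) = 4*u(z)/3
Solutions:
 u(z) = C1*exp(-4*exp(-z)/3)


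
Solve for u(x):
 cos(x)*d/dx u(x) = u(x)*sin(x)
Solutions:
 u(x) = C1/cos(x)


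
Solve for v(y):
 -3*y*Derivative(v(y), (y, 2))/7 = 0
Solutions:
 v(y) = C1 + C2*y


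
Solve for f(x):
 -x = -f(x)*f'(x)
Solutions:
 f(x) = -sqrt(C1 + x^2)
 f(x) = sqrt(C1 + x^2)


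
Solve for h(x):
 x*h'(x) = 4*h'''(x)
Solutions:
 h(x) = C1 + Integral(C2*airyai(2^(1/3)*x/2) + C3*airybi(2^(1/3)*x/2), x)


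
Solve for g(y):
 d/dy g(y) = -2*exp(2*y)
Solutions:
 g(y) = C1 - exp(2*y)


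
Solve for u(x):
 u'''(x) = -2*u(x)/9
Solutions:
 u(x) = C3*exp(-6^(1/3)*x/3) + (C1*sin(2^(1/3)*3^(5/6)*x/6) + C2*cos(2^(1/3)*3^(5/6)*x/6))*exp(6^(1/3)*x/6)


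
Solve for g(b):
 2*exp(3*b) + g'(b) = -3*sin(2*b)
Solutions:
 g(b) = C1 - 2*exp(3*b)/3 + 3*cos(2*b)/2


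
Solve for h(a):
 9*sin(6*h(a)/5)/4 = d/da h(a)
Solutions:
 -9*a/4 + 5*log(cos(6*h(a)/5) - 1)/12 - 5*log(cos(6*h(a)/5) + 1)/12 = C1


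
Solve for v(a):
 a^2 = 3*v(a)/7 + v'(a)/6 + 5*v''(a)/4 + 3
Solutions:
 v(a) = 7*a^2/3 - 49*a/27 + (C1*sin(sqrt(3731)*a/105) + C2*cos(sqrt(3731)*a/105))*exp(-a/15) - 4837/243


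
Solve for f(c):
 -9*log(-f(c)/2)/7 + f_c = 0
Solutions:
 -7*Integral(1/(log(-_y) - log(2)), (_y, f(c)))/9 = C1 - c


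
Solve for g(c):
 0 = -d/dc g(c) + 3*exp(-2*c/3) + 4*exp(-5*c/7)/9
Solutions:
 g(c) = C1 - 9*exp(-2*c/3)/2 - 28*exp(-5*c/7)/45


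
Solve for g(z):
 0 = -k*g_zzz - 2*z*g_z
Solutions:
 g(z) = C1 + Integral(C2*airyai(2^(1/3)*z*(-1/k)^(1/3)) + C3*airybi(2^(1/3)*z*(-1/k)^(1/3)), z)


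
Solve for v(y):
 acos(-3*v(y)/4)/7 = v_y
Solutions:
 Integral(1/acos(-3*_y/4), (_y, v(y))) = C1 + y/7


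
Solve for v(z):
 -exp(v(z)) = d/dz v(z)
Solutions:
 v(z) = log(1/(C1 + z))


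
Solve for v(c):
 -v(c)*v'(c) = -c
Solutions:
 v(c) = -sqrt(C1 + c^2)
 v(c) = sqrt(C1 + c^2)


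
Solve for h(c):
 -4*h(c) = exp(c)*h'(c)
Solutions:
 h(c) = C1*exp(4*exp(-c))


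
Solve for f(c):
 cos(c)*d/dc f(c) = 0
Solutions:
 f(c) = C1


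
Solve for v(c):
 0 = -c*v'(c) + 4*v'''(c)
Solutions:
 v(c) = C1 + Integral(C2*airyai(2^(1/3)*c/2) + C3*airybi(2^(1/3)*c/2), c)


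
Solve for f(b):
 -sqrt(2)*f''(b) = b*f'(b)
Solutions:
 f(b) = C1 + C2*erf(2^(1/4)*b/2)


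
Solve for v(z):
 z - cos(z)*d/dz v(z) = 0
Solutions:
 v(z) = C1 + Integral(z/cos(z), z)


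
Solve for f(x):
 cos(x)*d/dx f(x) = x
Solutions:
 f(x) = C1 + Integral(x/cos(x), x)


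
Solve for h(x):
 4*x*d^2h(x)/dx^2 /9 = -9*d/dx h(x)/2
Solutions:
 h(x) = C1 + C2/x^(73/8)


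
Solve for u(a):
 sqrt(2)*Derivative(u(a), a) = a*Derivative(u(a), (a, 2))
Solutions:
 u(a) = C1 + C2*a^(1 + sqrt(2))


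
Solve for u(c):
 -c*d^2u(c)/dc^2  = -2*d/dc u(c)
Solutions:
 u(c) = C1 + C2*c^3


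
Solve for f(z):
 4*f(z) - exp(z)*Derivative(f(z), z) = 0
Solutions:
 f(z) = C1*exp(-4*exp(-z))


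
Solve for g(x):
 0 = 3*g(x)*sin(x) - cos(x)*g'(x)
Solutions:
 g(x) = C1/cos(x)^3


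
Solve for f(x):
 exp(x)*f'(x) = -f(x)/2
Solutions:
 f(x) = C1*exp(exp(-x)/2)


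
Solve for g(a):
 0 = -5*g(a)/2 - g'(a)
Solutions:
 g(a) = C1*exp(-5*a/2)


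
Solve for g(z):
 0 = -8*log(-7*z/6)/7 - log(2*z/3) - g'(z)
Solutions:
 g(z) = C1 - 15*z*log(z)/7 + z*(-8*log(7)/7 + log(6)/7 + 15/7 + 2*log(3) - 8*I*pi/7)


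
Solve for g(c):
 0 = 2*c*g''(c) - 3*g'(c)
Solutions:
 g(c) = C1 + C2*c^(5/2)
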